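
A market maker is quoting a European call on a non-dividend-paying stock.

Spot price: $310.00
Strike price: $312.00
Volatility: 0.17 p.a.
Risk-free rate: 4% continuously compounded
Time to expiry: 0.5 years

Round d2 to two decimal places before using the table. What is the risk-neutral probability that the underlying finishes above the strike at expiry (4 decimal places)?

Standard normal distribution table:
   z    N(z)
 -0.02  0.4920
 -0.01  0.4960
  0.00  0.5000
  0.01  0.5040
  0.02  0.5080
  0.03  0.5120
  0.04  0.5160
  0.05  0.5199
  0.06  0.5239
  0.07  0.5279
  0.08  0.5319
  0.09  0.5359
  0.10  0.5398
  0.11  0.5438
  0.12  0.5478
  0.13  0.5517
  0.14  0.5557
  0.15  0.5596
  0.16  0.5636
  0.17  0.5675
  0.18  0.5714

T = 0.5;  σ√T = 0.1202
d₁ = [ln(310/312) + (0.04 + ½·0.17²)·0.5] / (σ√T) = (-0.0064 + 0.0272) / 0.1202 = 0.1730 → 0.17
d₂ = 0.1730 − 0.1202 = 0.0528 → 0.05
Pr(exercise) under Q = N(d₂) = 0.5199

0.5199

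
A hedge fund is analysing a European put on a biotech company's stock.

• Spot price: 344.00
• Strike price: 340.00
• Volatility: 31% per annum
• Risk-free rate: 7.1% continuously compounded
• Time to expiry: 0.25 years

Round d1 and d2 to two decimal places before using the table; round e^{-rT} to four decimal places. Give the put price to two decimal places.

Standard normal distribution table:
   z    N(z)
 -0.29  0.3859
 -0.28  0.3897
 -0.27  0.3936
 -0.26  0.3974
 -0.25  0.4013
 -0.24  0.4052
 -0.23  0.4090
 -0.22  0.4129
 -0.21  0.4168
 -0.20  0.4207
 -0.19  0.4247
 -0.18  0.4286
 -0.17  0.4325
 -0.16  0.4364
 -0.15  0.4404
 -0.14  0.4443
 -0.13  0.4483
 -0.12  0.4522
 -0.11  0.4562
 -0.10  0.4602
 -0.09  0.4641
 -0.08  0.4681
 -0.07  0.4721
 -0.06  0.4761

σ√T = 0.31·√0.25 = 0.1550
ln(S/K) + (r + σ²/2)T = ln(344/340) + (0.071 + 0.31²/2)·0.25 = 0.0117 + 0.0298 = 0.0415
d₁ = 0.0415 / 0.1550 = 0.2675 ⇒ 0.27
d₂ = d₁ − σ√T = 0.2675 − 0.1550 = 0.1125 ⇒ 0.11
e^(−rT) = e^(−0.071·0.25) = 0.9824
N(−d₂) = N(-0.11) = 0.4562;  N(−d₁) = N(-0.27) = 0.3936
P = 340·0.9824·0.4562 − 344·0.3936 = 152.3781 − 135.3984 = 16.9797

16.98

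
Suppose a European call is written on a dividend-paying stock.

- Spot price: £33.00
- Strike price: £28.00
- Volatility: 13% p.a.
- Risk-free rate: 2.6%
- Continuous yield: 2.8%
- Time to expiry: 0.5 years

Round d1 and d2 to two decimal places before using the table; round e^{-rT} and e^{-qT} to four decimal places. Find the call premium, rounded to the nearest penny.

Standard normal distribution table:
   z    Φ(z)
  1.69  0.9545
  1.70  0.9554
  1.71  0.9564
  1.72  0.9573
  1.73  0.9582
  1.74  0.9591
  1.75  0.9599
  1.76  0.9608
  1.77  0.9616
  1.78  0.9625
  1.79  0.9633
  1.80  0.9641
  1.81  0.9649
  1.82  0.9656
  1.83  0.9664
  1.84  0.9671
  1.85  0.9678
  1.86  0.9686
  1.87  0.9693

£4.94

σ√T = 0.13·√0.5 = 0.0919
d₁ = [ln(33/28) + (0.026 − 0.028 + 0.13²/2)·0.5] / 0.0919 = [0.1643 + 0.0032] / 0.0919 = 1.8225 → 1.82
d₂ = d₁ − σ√T = 1.8225 − 0.0919 = 1.7305 → 1.73
e^(−qT) = e^(−0.028·0.5) = 0.9861;  e^(−rT) = e^(−0.026·0.5) = 0.9871
C = 33·0.9861·N(1.82) − 28·0.9871·N(1.73) = 33·0.9861·0.9656 − 28·0.9871·0.9582 = 31.4219 − 26.4835 = 4.9384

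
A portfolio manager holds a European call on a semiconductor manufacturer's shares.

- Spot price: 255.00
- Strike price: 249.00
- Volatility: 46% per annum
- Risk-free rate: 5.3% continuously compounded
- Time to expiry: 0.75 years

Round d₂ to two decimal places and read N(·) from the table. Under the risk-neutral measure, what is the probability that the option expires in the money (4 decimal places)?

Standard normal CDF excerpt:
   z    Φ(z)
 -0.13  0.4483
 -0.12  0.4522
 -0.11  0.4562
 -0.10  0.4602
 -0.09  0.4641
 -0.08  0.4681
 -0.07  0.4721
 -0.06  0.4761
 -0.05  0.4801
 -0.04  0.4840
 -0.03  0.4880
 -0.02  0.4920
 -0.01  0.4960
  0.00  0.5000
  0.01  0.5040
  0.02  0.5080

σ√T = 0.46·√0.75 = 0.3984
d₁ = [ln(255/249) + (0.053 + 0.46²/2)·0.75] / 0.3984 = [0.0238 + 0.1191] / 0.3984 = 0.3587 → 0.36
d₂ = d₁ − σ√T = 0.3587 − 0.3984 = -0.0396 → -0.04
Pr(exercise) under Q = N(d₂) = 0.4840

0.4840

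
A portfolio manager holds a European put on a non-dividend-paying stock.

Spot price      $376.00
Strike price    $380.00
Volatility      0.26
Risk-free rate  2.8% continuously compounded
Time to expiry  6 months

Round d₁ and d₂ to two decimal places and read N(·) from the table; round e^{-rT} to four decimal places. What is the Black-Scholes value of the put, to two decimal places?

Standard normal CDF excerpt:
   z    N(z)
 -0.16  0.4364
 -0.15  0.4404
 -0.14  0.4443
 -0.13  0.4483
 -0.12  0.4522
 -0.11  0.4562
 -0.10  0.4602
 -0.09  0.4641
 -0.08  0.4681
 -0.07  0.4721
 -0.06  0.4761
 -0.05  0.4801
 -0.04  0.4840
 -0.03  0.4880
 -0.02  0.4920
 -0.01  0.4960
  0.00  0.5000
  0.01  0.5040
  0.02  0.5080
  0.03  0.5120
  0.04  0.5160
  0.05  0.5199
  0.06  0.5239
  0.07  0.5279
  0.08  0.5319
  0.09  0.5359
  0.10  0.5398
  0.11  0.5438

$26.28

σ√T = 0.26 × 0.7071 = 0.1838
d₁ = [ln(376/380) + (0.028 + 0.26²/2)·0.5] / 0.1838 = [-0.0106 + 0.0309] / 0.1838 = 0.1105 ≈ 0.11
d₂ = d₁ − σ√T = 0.1105 − 0.1838 = -0.0733 ≈ -0.07
exp(−rT) = exp(−0.028·0.5) = 0.9861
N(−d₂) = N(0.07) = 0.5279;  N(−d₁) = N(-0.11) = 0.4562
P = 380·0.9861·0.5279 − 376·0.4562 = 197.8136 − 171.5312 = 26.2824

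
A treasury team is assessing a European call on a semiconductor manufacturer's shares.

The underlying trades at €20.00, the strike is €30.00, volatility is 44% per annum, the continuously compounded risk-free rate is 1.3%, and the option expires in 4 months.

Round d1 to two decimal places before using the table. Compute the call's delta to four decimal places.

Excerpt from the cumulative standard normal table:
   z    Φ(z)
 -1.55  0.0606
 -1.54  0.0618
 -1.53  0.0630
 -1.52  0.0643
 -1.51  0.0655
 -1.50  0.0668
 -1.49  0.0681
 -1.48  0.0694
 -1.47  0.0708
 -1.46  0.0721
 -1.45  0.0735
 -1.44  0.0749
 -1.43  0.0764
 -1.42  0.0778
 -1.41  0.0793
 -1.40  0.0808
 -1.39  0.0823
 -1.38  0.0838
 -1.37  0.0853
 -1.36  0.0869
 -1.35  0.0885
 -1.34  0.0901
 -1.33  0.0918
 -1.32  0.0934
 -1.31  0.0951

0.0735

σ√T = 0.44 × 0.5774 = 0.2540
d₁ = [ln(20/30) + (0.013 + ½·0.44²)·0.3333] / (σ√T) = (-0.4055 + 0.0366) / 0.2540 = -1.4520 ≈ -1.45
N(d₁) = N(-1.45) = 0.0735
Δ_call = N(d₁) = 0.0735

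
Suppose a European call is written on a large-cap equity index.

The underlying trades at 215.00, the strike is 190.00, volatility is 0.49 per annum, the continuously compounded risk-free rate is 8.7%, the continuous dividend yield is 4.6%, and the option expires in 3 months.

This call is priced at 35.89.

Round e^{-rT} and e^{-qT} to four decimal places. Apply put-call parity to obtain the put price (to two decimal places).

exp(−qT) = exp(−0.046·0.25) = 0.9886;  exp(−rT) = exp(−0.087·0.25) = 0.9785
Put-call parity: C − P = S·e^(−qT) − K·e^(−rT) = 215·0.9886 − 190·0.9785 = 212.5490 − 185.9150 = 26.6340
P = C − (C − P) = 35.89 − (26.6340) = 9.2560

9.26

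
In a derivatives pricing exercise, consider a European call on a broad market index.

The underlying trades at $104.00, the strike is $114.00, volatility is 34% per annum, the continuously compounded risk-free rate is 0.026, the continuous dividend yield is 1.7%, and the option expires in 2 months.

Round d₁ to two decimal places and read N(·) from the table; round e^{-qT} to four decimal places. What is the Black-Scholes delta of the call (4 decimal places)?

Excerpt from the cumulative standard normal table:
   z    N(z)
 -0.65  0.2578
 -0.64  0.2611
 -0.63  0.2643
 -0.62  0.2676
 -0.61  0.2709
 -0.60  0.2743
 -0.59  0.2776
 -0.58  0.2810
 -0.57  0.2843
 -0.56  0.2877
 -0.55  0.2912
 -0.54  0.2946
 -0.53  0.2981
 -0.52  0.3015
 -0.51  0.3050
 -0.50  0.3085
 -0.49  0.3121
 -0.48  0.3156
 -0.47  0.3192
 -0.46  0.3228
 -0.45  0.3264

0.2802

σ√T = 0.34 × 0.4082 = 0.1388
d₁ = [ln(104/114) + (0.026 − 0.017 + 0.34²/2)·0.1667] / 0.1388 = [-0.0918 + 0.0111] / 0.1388 = -0.5812 → -0.58
N(d₁) = N(-0.58) = 0.2810
Δ_call = exp(−qT)·N(d₁) = 0.9972·0.2810 = 0.2802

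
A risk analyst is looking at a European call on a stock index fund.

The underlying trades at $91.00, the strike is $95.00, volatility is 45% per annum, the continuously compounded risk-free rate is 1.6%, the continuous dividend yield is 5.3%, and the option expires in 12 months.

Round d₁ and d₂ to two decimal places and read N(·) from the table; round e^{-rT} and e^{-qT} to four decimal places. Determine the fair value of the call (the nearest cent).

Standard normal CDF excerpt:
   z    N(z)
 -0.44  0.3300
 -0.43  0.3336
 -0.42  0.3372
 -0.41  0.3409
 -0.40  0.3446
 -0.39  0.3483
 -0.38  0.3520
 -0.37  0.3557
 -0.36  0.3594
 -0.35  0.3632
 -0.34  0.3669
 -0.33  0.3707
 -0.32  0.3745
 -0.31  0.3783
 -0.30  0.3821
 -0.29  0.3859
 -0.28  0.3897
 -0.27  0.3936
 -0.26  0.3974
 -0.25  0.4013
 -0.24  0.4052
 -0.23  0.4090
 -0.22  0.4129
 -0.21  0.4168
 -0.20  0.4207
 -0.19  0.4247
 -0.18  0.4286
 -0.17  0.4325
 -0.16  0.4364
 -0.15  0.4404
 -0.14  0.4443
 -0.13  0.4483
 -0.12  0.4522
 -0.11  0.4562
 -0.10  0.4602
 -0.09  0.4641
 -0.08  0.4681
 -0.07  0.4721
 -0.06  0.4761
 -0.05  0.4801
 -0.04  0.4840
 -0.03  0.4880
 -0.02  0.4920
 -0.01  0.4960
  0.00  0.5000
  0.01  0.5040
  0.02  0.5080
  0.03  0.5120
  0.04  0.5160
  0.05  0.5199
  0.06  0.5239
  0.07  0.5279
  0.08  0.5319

σ√T = 0.45 × 1.0000 = 0.4500
d₁ = [ln(91/95) + (0.016 − 0.053 + ½·0.45²)·1] / (σ√T) = (-0.0430 + 0.0643) / 0.4500 = 0.0472 ≈ 0.05
d₂ = 0.0472 − 0.4500 = -0.4028 ≈ -0.40
e^(−qT) = e^(−0.053·1) = 0.9484;  e^(−rT) = e^(−0.016·1) = 0.9841
N(d₁) = N(0.05) = 0.5199;  N(d₂) = N(-0.40) = 0.3446
C = 91·0.9484·0.5199 − 95·0.9841·0.3446 = 44.8697 − 32.2165 = 12.6532

$12.65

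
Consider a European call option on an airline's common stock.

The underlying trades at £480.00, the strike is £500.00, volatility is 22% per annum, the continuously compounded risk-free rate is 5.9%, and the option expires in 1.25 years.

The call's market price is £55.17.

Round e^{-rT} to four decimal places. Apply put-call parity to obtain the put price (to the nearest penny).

£39.62

exp(−rT) = exp(−0.059·1.25) = 0.9289
Put-call parity: C − P = S − K·e^(−rT) = 480 − 500·0.9289 = 480 − 464.4500 = 15.5500
P = C − (C − P) = 55.17 − (15.5500) = 39.6200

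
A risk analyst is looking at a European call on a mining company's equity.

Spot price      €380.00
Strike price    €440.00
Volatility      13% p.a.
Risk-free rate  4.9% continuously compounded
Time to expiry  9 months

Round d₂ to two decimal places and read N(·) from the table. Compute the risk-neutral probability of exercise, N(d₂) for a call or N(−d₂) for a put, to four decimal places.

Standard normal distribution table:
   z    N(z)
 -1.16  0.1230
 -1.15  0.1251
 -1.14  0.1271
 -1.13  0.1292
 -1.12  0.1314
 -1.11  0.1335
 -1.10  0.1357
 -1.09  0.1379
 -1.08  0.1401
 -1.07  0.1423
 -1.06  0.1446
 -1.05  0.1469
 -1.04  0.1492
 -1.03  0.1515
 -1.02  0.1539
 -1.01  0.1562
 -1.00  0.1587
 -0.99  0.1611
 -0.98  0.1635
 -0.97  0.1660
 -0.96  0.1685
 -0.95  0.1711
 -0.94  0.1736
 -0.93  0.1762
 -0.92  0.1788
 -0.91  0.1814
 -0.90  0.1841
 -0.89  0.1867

σ√T = 0.13 × 0.8660 = 0.1126
ln(S/K) + (r + σ²/2)T = ln(380/440) + (0.049 + 0.13²/2)·0.75 = -0.1466 + 0.0431 = -0.1035
d₁ = -0.1035 / 0.1126 = -0.9195 ⇒ -0.92
d₂ = d₁ − σ√T = -0.9195 − 0.1126 = -1.0320 ⇒ -1.03
Pr(exercise) under Q = N(d₂) = 0.1515

0.1515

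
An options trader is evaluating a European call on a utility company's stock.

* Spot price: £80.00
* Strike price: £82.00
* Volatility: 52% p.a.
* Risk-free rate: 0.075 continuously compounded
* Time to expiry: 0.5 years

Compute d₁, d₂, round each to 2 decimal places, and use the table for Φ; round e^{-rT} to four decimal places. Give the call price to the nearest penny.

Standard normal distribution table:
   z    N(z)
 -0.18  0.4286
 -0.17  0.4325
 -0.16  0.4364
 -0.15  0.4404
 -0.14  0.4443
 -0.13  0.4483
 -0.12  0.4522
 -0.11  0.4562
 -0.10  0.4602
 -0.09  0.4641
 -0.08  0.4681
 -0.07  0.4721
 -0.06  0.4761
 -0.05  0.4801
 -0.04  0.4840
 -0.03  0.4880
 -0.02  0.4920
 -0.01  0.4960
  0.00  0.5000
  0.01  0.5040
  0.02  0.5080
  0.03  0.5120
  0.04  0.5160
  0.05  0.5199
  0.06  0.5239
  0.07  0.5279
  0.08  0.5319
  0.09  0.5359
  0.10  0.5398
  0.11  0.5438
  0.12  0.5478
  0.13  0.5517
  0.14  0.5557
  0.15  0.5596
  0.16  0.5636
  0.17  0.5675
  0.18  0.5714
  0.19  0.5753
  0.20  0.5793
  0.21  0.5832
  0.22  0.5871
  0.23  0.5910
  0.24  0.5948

£12.18

T = 0.5;  σ√T = 0.3677
ln(S/K) + (r + σ²/2)T = ln(80/82) + (0.075 + 0.52²/2)·0.5 = -0.0247 + 0.1051 = 0.0804
d₁ = 0.0804 / 0.3677 = 0.2187 → 0.22
d₂ = d₁ − σ√T = 0.2187 − 0.3677 = -0.1490 → -0.15
exp(−rT) = exp(−0.075·0.5) = 0.9632
N(d₁) = N(0.22) = 0.5871;  N(d₂) = N(-0.15) = 0.4404
C = 80·0.5871 − 82·0.9632·0.4404 = 46.9680 − 34.7838 = 12.1842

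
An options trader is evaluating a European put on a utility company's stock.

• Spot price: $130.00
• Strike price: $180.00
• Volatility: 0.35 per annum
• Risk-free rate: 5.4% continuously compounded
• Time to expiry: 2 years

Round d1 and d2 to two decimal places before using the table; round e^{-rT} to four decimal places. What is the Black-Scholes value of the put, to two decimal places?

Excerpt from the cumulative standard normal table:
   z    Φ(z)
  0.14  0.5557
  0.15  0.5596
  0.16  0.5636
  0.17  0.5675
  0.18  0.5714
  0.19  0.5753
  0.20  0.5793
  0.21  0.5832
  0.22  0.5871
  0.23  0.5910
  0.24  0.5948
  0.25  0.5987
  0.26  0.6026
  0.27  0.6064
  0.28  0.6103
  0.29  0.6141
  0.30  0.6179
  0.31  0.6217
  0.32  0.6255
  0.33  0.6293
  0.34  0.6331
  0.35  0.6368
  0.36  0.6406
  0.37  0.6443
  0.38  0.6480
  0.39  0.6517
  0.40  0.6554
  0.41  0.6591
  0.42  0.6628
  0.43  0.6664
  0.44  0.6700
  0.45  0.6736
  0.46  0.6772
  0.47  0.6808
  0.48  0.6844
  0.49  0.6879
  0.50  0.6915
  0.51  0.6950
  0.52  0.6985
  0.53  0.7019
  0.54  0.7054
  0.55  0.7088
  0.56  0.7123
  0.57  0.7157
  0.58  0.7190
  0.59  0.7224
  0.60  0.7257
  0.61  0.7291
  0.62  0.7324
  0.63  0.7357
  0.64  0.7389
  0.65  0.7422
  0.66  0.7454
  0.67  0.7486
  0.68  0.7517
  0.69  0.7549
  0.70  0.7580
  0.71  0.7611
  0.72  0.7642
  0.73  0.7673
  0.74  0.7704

$47.18

σ√T = 0.35 × 1.4142 = 0.4950
d₁ = [ln(130/180) + (0.054 + 0.35²/2)·2] / 0.4950 = [-0.3254 + 0.2305] / 0.4950 = -0.1918 which rounds to -0.19
d₂ = d₁ − σ√T = -0.1918 − 0.4950 = -0.6867 which rounds to -0.69
exp(−rT) = exp(−0.054·2) = 0.8976
N(−d₂) = N(0.69) = 0.7549;  N(−d₁) = N(0.19) = 0.5753
P = 180·0.8976·0.7549 − 130·0.5753 = 121.9677 − 74.7890 = 47.1787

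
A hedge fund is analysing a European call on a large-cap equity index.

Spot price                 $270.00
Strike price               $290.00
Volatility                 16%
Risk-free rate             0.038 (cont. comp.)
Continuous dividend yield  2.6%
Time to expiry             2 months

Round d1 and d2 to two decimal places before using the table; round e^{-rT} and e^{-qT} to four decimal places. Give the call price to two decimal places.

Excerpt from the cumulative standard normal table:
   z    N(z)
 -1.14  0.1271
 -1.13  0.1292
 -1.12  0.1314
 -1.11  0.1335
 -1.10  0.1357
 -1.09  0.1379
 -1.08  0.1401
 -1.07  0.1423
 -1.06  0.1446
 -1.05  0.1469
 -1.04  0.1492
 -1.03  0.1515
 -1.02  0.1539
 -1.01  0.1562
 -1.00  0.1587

T = 0.1667;  σ√T = 0.0653
d₁ = [ln(270/290) + (0.038 − 0.026 + ½·0.16²)·0.1667] / (σ√T) = (-0.0715 + 0.0041) / 0.0653 = -1.0307 ⇒ -1.03
d₂ = -1.0307 − 0.0653 = -1.0960 ⇒ -1.10
exp(−qT) = exp(−0.026·0.1667) = 0.9957;  exp(−rT) = exp(−0.038·0.1667) = 0.9937
C = 270·0.9957·N(-1.03) − 290·0.9937·N(-1.10) = 270·0.9957·0.1515 − 290·0.9937·0.1357 = 40.7291 − 39.1051 = 1.6240

$1.62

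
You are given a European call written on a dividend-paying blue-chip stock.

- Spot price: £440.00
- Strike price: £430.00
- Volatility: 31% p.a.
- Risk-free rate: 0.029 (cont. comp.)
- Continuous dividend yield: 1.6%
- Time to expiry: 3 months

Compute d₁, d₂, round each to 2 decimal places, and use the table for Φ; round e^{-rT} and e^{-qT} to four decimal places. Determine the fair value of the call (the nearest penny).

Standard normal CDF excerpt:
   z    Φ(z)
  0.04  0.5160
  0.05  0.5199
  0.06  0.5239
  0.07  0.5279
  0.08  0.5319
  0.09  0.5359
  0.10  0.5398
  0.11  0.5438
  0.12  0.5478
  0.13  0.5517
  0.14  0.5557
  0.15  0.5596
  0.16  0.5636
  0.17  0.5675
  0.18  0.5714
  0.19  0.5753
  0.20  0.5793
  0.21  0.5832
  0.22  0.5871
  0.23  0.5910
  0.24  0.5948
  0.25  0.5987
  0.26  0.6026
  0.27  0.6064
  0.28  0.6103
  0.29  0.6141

T = 0.25;  σ√T = 0.1550
d₁ = [ln(440/430) + (0.029 − 0.016 + 0.31²/2)·0.25] / 0.1550 = [0.0230 + 0.0153] / 0.1550 = 0.2468 ≈ 0.25
d₂ = d₁ − σ√T = 0.2468 − 0.1550 = 0.0918 ≈ 0.09
e^(−qT) = e^(−0.016·0.25) = 0.9960;  e^(−rT) = e^(−0.029·0.25) = 0.9928
N(d₁) = N(0.25) = 0.5987;  N(d₂) = N(0.09) = 0.5359
C = 440·0.9960·0.5987 − 430·0.9928·0.5359 = 262.3743 − 228.7779 = 33.5964

£33.60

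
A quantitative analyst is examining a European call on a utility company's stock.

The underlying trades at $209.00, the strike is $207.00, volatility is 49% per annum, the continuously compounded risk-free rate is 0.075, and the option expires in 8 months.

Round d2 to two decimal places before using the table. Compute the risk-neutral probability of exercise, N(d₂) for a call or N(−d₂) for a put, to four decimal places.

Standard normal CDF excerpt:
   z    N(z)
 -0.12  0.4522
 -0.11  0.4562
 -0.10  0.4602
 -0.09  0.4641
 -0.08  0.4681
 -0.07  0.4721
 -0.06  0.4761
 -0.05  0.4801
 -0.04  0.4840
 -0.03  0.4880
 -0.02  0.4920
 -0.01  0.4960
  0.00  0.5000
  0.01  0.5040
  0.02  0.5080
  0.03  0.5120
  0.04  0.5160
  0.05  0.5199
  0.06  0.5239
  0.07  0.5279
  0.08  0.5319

0.4801

σ√T = 0.49·√0.6667 = 0.4001
d₁ = [ln(209/207) + (0.075 + ½·0.49²)·0.6667] / (σ√T) = (0.0096 + 0.1300) / 0.4001 = 0.3490 → 0.35
d₂ = 0.3490 − 0.4001 = -0.0510 → -0.05
Risk-neutral Pr[S_T > K] = N(d₂) = N(-0.05) = 0.4801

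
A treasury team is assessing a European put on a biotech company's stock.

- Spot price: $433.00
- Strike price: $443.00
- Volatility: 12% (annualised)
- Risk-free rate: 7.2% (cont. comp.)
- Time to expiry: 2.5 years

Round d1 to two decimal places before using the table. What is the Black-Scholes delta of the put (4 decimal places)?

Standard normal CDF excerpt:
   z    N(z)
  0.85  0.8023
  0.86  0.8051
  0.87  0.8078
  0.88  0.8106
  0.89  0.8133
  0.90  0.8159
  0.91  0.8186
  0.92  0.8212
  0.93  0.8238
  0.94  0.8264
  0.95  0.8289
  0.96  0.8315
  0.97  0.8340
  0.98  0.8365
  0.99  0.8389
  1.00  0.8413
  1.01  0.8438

-0.1788

σ√T = 0.12 × 1.5811 = 0.1897
ln(S/K) + (r + σ²/2)T = ln(433/443) + (0.072 + 0.12²/2)·2.5 = -0.0228 + 0.1980 = 0.1752
d₁ = 0.1752 / 0.1897 = 0.9232 ≈ 0.92
N(d₁) = N(0.92) = 0.8212
Δ_put = N(d₁) − 1 = 0.8212 − 1 = -0.1788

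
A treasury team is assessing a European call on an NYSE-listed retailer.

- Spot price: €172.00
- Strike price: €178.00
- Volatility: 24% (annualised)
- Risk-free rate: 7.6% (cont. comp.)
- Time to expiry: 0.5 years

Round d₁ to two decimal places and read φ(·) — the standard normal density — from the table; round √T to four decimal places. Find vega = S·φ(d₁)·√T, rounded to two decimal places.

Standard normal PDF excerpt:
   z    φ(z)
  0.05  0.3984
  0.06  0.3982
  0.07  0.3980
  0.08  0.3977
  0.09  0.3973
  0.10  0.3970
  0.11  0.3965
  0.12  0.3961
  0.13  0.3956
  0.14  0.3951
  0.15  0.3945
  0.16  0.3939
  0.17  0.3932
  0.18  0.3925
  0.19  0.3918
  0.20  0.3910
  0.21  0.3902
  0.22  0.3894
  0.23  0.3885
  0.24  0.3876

T = 0.5;  σ√T = 0.1697
d₁ = [ln(172/178) + (0.076 + 0.24²/2)·0.5] / 0.1697 = [-0.0343 + 0.0524] / 0.1697 = 0.1067 which rounds to 0.11
√T = √0.5 = 0.7071
φ(d₁) = φ(0.11) = 0.3965
vega = S·φ(d₁)·√T = 172·0.3965·0.7071 = 48.2228

48.22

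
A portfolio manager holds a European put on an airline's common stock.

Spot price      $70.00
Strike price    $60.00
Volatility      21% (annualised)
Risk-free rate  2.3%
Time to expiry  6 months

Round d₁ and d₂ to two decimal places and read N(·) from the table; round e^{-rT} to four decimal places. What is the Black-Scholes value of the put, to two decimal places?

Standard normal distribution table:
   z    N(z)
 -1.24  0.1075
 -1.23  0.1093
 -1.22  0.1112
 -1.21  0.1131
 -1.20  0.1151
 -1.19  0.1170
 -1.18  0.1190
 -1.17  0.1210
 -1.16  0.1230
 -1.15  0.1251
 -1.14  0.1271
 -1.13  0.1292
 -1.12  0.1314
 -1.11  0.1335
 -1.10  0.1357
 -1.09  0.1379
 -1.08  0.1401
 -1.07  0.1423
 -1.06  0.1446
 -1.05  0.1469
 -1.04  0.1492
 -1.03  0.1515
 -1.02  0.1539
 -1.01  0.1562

$0.66

σ√T = 0.21·√0.5 = 0.1485
d₁ = [ln(70/60) + (0.023 + ½·0.21²)·0.5] / (σ√T) = (0.1542 + 0.0225) / 0.1485 = 1.1898 ≈ 1.19
d₂ = 1.1898 − 0.1485 = 1.0413 ≈ 1.04
e^(−rT) = e^(−0.023·0.5) = 0.9886
N(−d₂) = N(-1.04) = 0.1492;  N(−d₁) = N(-1.19) = 0.1170
P = 60·0.9886·0.1492 − 70·0.1170 = 8.8499 − 8.1900 = 0.6599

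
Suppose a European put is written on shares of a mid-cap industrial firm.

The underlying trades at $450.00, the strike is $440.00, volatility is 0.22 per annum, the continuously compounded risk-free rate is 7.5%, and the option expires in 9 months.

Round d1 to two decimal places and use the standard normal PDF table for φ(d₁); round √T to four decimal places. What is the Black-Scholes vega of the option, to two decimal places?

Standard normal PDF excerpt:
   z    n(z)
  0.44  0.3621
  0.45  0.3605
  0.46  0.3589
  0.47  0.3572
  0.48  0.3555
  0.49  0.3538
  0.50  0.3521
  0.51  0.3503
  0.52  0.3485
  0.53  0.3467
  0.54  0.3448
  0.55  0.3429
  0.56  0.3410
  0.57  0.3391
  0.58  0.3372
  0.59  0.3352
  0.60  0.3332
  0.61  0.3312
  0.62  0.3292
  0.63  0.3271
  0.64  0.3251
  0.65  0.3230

σ√T = 0.22·√0.75 = 0.1905
d₁ = [ln(450/440) + (0.075 + 0.22²/2)·0.75] / 0.1905 = [0.0225 + 0.0744] / 0.1905 = 0.5085 ⇒ 0.51
√T = √0.75 = 0.8660
φ(d₁) = φ(0.51) = 0.3503
vega = S·φ(d₁)·√T = 450·0.3503·0.8660 = 136.5119
(The call has the same vega.)

136.51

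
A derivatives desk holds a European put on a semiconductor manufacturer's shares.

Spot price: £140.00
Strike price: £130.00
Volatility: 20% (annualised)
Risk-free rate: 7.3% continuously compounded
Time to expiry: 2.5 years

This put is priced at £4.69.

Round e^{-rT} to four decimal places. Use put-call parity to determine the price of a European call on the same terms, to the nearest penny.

e^(−rT) = e^(−0.073·2.5) = 0.8332
Put-call parity: C − P = S − K·e^(−rT) = 140 − 130·0.8332 = 140 − 108.3160 = 31.6840
C = P + (C − P) = 4.69 + (31.6840) = 36.3740

£36.37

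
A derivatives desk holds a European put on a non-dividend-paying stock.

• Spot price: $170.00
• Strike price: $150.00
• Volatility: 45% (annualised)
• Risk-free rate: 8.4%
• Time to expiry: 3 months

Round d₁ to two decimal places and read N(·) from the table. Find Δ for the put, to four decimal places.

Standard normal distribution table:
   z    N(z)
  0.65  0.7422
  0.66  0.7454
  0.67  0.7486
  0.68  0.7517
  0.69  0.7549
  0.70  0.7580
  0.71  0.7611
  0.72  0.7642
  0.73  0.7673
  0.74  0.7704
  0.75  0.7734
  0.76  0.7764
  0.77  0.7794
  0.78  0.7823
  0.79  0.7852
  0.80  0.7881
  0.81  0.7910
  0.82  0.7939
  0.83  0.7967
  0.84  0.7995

-0.2236

T = 0.25;  σ√T = 0.2250
ln(S/K) + (r + σ²/2)T = ln(170/150) + (0.084 + 0.45²/2)·0.25 = 0.1252 + 0.0463 = 0.1715
d₁ = 0.1715 / 0.2250 = 0.7621 ≈ 0.76
N(d₁) = N(0.76) = 0.7764
Δ_put = N(d₁) − 1 = 0.7764 − 1 = -0.2236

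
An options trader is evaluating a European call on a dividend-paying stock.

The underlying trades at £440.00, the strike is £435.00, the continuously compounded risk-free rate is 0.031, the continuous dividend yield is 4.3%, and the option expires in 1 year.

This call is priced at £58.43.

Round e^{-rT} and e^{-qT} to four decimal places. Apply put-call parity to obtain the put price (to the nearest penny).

£58.69

e^(−qT) = e^(−0.043·1) = 0.9579;  e^(−rT) = e^(−0.031·1) = 0.9695
Put-call parity: C − P = S·e^(−qT) − K·e^(−rT) = 440·0.9579 − 435·0.9695 = 421.4760 − 421.7325 = -0.2565
P = C − (C − P) = 58.43 − (-0.2565) = 58.6865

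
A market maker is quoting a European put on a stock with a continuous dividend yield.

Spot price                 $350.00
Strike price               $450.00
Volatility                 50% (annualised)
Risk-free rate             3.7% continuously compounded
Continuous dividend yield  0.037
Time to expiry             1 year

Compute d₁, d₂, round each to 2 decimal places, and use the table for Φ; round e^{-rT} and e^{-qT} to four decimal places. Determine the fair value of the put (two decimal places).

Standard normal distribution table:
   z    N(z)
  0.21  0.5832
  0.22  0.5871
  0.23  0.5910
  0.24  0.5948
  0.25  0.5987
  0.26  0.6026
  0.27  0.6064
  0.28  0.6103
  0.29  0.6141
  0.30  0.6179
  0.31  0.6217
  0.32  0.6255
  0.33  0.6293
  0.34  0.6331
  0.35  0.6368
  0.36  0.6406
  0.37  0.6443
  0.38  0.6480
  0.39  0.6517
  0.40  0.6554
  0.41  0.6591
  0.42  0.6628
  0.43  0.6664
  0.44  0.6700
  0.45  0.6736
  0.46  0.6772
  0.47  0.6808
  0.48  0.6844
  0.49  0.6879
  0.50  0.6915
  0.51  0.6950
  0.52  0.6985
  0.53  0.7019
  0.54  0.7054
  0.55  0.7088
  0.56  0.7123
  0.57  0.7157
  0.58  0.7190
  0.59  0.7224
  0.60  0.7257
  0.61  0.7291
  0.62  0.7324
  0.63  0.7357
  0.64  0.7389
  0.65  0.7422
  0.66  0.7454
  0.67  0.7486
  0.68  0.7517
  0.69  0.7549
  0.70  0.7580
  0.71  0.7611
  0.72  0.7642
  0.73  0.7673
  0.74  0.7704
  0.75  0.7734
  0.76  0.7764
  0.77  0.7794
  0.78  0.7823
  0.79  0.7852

T = 1;  σ√T = 0.5000
ln(S/K) + (r − q + σ²/2)T = ln(350/450) + (0.037 − 0.037 + 0.5²/2)·1 = -0.2513 + 0.1250 = -0.1263
d₁ = -0.1263 / 0.5000 = -0.2526 → -0.25
d₂ = d₁ − σ√T = -0.2526 − 0.5000 = -0.7526 → -0.75
exp(−qT) = exp(−0.037·1) = 0.9637;  exp(−rT) = exp(−0.037·1) = 0.9637
N(−d₂) = N(0.75) = 0.7734;  N(−d₁) = N(0.25) = 0.5987
P = 450·0.9637·0.7734 − 350·0.9637·0.5987 = 335.3965 − 201.9385 = 133.4580

$133.46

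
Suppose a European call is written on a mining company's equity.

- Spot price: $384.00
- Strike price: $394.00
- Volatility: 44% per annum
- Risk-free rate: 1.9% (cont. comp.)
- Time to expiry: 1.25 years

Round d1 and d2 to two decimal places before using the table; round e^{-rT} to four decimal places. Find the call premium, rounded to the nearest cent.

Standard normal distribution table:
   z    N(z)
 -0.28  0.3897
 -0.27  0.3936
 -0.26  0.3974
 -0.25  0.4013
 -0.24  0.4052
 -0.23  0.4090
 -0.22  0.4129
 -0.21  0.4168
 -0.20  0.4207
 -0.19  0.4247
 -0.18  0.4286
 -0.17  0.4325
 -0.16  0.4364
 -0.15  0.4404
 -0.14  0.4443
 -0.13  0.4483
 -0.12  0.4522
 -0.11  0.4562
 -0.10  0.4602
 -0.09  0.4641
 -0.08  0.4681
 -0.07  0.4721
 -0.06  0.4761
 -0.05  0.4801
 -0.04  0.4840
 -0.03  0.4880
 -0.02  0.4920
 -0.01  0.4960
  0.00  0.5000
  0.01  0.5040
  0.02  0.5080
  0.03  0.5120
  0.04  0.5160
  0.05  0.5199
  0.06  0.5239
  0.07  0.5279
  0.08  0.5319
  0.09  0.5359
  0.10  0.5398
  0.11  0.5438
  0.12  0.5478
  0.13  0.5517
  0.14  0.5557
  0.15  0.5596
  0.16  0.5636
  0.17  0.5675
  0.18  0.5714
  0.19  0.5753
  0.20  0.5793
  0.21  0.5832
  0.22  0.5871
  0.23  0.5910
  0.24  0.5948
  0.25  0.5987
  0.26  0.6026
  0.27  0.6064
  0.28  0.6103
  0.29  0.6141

σ√T = 0.44 × 1.1180 = 0.4919
d₁ = [ln(384/394) + (0.019 + 0.44²/2)·1.25] / 0.4919 = [-0.0257 + 0.1447] / 0.4919 = 0.2420 which rounds to 0.24
d₂ = d₁ − σ√T = 0.2420 − 0.4919 = -0.2499 which rounds to -0.25
exp(−rT) = exp(−0.019·1.25) = 0.9765
C = 384·N(0.24) − 394·0.9765·N(-0.25) = 384·0.5948 − 394·0.9765·0.4013 = 228.4032 − 154.3966 = 74.0066

$74.01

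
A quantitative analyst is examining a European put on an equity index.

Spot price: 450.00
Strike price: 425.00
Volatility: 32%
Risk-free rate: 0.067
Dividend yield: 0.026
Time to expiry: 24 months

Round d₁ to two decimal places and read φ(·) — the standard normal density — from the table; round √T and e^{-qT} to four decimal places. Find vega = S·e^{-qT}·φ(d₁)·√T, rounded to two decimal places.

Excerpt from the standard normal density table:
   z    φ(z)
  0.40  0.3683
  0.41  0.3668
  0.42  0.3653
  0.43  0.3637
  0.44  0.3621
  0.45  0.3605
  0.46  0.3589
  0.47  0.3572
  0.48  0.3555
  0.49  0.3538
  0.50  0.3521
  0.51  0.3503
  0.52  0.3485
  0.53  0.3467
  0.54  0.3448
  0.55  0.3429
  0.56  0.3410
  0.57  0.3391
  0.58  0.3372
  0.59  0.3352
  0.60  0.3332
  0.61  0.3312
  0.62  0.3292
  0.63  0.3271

209.45

σ√T = 0.32 × 1.4142 = 0.4525
d₁ = [ln(450/425) + (0.067 − 0.026 + 0.32²/2)·2] / 0.4525 = [0.0572 + 0.1844] / 0.4525 = 0.5338 ≈ 0.53
√T = √2 = 1.4142
φ(d₁) = φ(0.53) = 0.3467
e^(−qT) = e^(−0.026·2) = 0.9493
vega = S·e^(−qT)·φ(d₁)·√T = 450·0.9493·0.3467·1.4142 = 209.4501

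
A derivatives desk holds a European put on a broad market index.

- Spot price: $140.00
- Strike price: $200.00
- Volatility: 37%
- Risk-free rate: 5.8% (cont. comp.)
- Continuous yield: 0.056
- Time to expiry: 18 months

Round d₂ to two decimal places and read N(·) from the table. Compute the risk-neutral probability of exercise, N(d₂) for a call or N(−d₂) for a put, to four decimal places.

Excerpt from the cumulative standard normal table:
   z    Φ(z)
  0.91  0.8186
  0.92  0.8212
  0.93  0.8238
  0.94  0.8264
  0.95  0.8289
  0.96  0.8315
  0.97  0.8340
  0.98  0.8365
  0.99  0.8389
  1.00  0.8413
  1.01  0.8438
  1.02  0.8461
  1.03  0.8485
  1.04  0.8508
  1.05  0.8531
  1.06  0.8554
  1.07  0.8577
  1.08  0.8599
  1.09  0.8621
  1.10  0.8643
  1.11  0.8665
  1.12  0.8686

σ√T = 0.37 × 1.2247 = 0.4532
ln(S/K) + (r − q + σ²/2)T = ln(140/200) + (0.058 − 0.056 + 0.37²/2)·1.5 = -0.3567 + 0.1057 = -0.2510
d₁ = -0.2510 / 0.4532 = -0.5539 which rounds to -0.55
d₂ = d₁ − σ√T = -0.5539 − 0.4532 = -1.0070 which rounds to -1.01
Pr(exercise) under Q = N(−d₂) = N(1.01) = 0.8438

0.8438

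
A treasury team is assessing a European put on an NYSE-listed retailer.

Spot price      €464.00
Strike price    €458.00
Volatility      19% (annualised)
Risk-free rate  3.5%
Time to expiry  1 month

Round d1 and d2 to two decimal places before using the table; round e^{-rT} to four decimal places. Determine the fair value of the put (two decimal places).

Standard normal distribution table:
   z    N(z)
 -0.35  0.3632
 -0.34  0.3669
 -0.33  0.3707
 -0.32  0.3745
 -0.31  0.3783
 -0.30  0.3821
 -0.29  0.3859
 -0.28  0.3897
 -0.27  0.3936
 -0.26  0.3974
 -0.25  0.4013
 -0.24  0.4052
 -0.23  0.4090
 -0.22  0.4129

€7.71

σ√T = 0.19 × 0.2887 = 0.0548
d₁ = [ln(464/458) + (0.035 + 0.19²/2)·0.08333] / 0.0548 = [0.0130 + 0.0044] / 0.0548 = 0.3179 ≈ 0.32
d₂ = d₁ − σ√T = 0.3179 − 0.0548 = 0.2631 ≈ 0.26
e^(−rT) = e^(−0.035·0.08333) = 0.9971
P = 458·0.9971·N(-0.26) − 464·N(-0.32) = 458·0.9971·0.3974 − 464·0.3745 = 181.4814 − 173.7680 = 7.7134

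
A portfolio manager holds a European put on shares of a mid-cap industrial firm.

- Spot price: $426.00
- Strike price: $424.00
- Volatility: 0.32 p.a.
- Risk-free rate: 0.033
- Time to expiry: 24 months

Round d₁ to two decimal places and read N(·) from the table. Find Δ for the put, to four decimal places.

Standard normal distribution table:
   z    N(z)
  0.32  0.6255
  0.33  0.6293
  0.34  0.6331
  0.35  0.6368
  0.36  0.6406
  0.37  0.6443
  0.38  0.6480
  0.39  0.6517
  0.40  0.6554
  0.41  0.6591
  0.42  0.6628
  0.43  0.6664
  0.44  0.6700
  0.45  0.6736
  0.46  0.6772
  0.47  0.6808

-0.3520

T = 2;  σ√T = 0.4525
ln(S/K) + (r + σ²/2)T = ln(426/424) + (0.033 + 0.32²/2)·2 = 0.0047 + 0.1684 = 0.1731
d₁ = 0.1731 / 0.4525 = 0.3825 ⇒ 0.38
N(d₁) = N(0.38) = 0.6480
Δ_put = N(d₁) − 1 = 0.6480 − 1 = -0.3520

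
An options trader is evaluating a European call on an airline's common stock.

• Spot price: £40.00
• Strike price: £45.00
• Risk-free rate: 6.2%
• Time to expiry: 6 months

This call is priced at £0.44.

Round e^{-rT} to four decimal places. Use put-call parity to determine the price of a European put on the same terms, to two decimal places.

£4.07

e^(−rT) = e^(−0.062·0.5) = 0.9695
Put-call parity: C − P = S − K·e^(−rT) = 40 − 45·0.9695 = 40 − 43.6275 = -3.6275
P = C − (C − P) = 0.44 − (-3.6275) = 4.0675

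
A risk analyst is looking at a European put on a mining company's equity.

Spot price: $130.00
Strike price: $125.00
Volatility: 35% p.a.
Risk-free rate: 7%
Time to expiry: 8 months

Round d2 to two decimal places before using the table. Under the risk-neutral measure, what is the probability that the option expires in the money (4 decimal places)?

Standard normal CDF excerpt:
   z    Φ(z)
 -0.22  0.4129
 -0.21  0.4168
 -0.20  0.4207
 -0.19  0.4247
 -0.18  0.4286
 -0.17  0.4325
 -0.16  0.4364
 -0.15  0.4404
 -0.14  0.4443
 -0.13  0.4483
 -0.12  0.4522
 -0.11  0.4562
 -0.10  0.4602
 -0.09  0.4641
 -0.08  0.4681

σ√T = 0.35 × 0.8165 = 0.2858
d₁ = [ln(130/125) + (0.07 + 0.35²/2)·0.6667] / 0.2858 = [0.0392 + 0.0875] / 0.2858 = 0.4434 → 0.44
d₂ = d₁ − σ√T = 0.4434 − 0.2858 = 0.1577 → 0.16
Pr(exercise) under Q = N(−d₂) = N(-0.16) = 0.4364

0.4364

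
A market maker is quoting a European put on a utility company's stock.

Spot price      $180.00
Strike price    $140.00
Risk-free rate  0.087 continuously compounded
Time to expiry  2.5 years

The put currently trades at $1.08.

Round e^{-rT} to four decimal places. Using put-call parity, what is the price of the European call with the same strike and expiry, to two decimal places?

exp(−rT) = exp(−0.087·2.5) = 0.8045
Put-call parity: C − P = S − K·e^(−rT) = 180 − 140·0.8045 = 180 − 112.6300 = 67.3700
C = P + (C − P) = 1.08 + (67.3700) = 68.4500

$68.45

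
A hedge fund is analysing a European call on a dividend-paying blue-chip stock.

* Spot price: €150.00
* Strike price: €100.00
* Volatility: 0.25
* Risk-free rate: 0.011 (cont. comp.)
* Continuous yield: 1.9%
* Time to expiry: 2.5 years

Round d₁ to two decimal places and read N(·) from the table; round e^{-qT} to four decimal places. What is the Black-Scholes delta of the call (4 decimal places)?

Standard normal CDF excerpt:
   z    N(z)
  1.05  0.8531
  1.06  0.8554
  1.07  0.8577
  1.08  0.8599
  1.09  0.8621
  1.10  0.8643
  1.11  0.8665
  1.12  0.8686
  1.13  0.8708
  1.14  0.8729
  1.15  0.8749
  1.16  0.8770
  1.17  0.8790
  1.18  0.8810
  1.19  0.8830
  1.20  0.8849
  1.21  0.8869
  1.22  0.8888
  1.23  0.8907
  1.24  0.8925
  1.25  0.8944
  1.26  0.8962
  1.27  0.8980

σ√T = 0.25 × 1.5811 = 0.3953
ln(S/K) + (r − q + σ²/2)T = ln(150/100) + (0.011 − 0.019 + 0.25²/2)·2.5 = 0.4055 + 0.0581 = 0.4636
d₁ = 0.4636 / 0.3953 = 1.1728 ≈ 1.17
N(d₁) = N(1.17) = 0.8790
Δ_call = e^(−qT)·N(d₁) = 0.9536·0.8790 = 0.8382

0.8382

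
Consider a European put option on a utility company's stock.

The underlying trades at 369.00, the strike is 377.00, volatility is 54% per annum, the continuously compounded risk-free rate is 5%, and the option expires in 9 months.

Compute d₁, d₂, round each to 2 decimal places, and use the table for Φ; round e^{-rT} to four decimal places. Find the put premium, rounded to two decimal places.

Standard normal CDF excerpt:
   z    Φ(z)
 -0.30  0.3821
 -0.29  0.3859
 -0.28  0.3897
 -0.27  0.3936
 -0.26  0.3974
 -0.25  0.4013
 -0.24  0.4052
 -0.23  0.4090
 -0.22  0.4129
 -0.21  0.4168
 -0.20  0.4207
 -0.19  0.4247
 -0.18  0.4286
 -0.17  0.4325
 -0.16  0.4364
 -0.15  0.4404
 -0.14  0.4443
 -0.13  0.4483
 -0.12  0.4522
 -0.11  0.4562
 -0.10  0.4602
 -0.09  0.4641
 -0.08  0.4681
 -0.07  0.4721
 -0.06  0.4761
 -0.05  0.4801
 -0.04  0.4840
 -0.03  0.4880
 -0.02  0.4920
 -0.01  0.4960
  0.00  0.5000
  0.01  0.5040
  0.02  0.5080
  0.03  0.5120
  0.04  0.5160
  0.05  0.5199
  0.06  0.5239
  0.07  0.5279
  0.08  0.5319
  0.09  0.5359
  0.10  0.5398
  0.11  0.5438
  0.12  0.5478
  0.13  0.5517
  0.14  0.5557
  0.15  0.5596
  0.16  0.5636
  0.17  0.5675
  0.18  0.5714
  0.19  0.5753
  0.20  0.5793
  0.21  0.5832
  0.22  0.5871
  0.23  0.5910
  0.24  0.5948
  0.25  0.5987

σ√T = 0.54 × 0.8660 = 0.4677
ln(S/K) + (r + σ²/2)T = ln(369/377) + (0.05 + 0.54²/2)·0.75 = -0.0214 + 0.1469 = 0.1254
d₁ = 0.1254 / 0.4677 = 0.2682 ≈ 0.27
d₂ = d₁ − σ√T = 0.2682 − 0.4677 = -0.1995 ≈ -0.20
e^(−rT) = e^(−0.05·0.75) = 0.9632
P = 377·0.9632·N(0.20) − 369·N(-0.27) = 377·0.9632·0.5793 − 369·0.3936 = 210.3591 − 145.2384 = 65.1207

65.12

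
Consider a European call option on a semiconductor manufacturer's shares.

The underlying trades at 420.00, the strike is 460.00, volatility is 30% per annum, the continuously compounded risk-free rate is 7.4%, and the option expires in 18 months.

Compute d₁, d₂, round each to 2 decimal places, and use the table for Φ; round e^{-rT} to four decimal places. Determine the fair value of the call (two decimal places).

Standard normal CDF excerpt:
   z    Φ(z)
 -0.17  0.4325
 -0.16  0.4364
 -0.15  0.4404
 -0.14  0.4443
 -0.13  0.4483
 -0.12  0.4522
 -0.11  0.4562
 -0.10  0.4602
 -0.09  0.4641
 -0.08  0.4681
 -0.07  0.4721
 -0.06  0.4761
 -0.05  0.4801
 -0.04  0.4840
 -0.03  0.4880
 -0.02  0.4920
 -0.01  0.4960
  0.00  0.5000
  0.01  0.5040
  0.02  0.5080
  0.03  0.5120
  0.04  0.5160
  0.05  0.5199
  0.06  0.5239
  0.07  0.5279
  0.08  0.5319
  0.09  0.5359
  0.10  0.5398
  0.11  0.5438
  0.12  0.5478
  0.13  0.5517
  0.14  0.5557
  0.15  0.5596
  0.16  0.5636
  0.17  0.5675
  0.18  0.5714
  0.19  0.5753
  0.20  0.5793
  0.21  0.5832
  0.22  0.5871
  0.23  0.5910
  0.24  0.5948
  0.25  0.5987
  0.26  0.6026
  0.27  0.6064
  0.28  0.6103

65.27

σ√T = 0.3·√1.5 = 0.3674
d₁ = [ln(420/460) + (0.074 + 0.3²/2)·1.5] / 0.3674 = [-0.0910 + 0.1785] / 0.3674 = 0.2382 ≈ 0.24
d₂ = d₁ − σ√T = 0.2382 − 0.3674 = -0.1292 ≈ -0.13
e^(−rT) = e^(−0.074·1.5) = 0.8949
N(d₁) = N(0.24) = 0.5948;  N(d₂) = N(-0.13) = 0.4483
C = 420·0.5948 − 460·0.8949·0.4483 = 249.8160 − 184.5445 = 65.2715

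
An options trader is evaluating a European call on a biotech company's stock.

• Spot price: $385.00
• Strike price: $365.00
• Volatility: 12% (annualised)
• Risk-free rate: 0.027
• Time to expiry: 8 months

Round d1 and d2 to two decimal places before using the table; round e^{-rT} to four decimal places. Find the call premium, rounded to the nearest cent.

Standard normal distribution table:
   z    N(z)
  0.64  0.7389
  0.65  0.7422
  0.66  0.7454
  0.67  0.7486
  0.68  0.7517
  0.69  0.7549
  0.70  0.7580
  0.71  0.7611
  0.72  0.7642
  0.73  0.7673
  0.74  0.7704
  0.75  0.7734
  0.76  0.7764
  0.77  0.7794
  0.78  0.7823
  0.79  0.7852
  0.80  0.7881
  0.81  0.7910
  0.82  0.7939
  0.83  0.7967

T = 0.6667;  σ√T = 0.0980
d₁ = [ln(385/365) + (0.027 + 0.12²/2)·0.6667] / 0.0980 = [0.0533 + 0.0228] / 0.0980 = 0.7772 ≈ 0.78
d₂ = d₁ − σ√T = 0.7772 − 0.0980 = 0.6792 ≈ 0.68
exp(−rT) = exp(−0.027·0.6667) = 0.9822
N(d₁) = N(0.78) = 0.7823;  N(d₂) = N(0.68) = 0.7517
C = 385·0.7823 − 365·0.9822·0.7517 = 301.1855 − 269.4867 = 31.6988

$31.70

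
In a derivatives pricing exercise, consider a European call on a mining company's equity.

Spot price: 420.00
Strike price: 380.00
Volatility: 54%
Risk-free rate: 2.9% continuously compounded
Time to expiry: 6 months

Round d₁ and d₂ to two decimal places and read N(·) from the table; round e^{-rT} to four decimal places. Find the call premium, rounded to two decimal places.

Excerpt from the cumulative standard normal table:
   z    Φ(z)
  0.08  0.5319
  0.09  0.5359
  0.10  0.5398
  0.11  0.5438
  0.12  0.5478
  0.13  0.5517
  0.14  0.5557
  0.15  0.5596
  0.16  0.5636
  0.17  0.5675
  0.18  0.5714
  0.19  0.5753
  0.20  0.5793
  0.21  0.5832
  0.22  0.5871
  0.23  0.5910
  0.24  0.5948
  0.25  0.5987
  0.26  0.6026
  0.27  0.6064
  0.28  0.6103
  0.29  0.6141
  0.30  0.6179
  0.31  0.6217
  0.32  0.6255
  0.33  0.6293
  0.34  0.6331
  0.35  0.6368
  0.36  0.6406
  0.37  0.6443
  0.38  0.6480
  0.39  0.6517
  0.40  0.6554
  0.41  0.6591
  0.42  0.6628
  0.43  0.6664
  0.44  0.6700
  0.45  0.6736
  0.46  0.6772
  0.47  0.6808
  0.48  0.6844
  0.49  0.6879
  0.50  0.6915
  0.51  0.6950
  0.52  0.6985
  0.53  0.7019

85.25

T = 0.5;  σ√T = 0.3818
ln(S/K) + (r + σ²/2)T = ln(420/380) + (0.029 + 0.54²/2)·0.5 = 0.1001 + 0.0874 = 0.1875
d₁ = 0.1875 / 0.3818 = 0.4910 ≈ 0.49
d₂ = d₁ − σ√T = 0.4910 − 0.3818 = 0.1092 ≈ 0.11
exp(−rT) = exp(−0.029·0.5) = 0.9856
C = 420·N(0.49) − 380·0.9856·N(0.11) = 420·0.6879 − 380·0.9856·0.5438 = 288.9180 − 203.6683 = 85.2497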